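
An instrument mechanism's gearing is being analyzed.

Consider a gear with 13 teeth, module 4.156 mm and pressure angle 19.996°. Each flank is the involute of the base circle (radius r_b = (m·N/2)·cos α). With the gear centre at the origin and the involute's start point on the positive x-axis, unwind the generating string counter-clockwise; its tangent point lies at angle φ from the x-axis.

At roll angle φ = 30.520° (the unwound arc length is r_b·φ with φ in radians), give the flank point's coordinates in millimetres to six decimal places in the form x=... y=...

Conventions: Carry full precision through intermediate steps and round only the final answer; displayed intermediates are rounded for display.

x=28.735496 y=1.243017

topology: single-mesh involute geometry — m = 4.156, N = 13
pitch radius r_p = m·N/2 = 4.156·13/2 = 27.014000
base radius r_b = r_p·cos α = 27.014000·cos 19.996° = 25.385501
roll angle φ = 30.520° = 0.53267449 rad
x = r_b·(cos φ + φ·sin φ) = 28.735496
y = r_b·(sin φ − φ·cos φ) = 1.243017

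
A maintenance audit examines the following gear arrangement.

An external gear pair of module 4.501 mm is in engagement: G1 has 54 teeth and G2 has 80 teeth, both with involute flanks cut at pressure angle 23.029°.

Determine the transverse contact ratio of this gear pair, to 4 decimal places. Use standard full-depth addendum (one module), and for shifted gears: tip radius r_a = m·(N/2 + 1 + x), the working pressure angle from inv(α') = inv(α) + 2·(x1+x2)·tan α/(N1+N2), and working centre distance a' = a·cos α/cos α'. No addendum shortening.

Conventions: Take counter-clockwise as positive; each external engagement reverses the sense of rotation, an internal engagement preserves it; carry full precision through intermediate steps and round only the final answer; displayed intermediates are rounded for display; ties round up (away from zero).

1.6419

class = single-mesh tooth geometry [involute pair 54T × 80T, m = 4.501]
base radii: r_b1 = 111.842145, r_b2 = 165.692067
tip radii: r_a1 = 126.028000, r_a2 = 184.541000
no profile shift: α' = α, a' = a
action lengths: √(r_a1²−r_b1²) = 58.089512, √(r_a2²−r_b2²) = 81.249737
base pitch p_b = π·m·cos α = 13.013424
CR = (58.089512 + 81.249737 − 301.567000·sin 23.02900°)/13.013424 = 1.641931
contact ratio ≈ 1.6419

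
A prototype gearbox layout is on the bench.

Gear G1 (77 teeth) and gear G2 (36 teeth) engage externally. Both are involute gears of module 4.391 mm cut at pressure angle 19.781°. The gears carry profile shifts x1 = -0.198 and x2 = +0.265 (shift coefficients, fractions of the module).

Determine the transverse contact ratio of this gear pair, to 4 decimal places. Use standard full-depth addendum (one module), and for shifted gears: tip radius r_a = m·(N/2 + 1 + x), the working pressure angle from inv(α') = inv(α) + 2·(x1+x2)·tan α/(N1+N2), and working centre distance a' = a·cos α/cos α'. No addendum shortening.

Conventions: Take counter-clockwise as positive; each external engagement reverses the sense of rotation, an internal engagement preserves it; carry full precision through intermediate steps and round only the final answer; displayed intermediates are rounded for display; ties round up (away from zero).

1.7246

class = single-mesh tooth geometry [involute pair 77T × 36T, m = 4.391]
base radii: r_b1 = 159.078168, r_b2 = 74.374208
tip radii: r_a1 = 172.575082, r_a2 = 84.592615
inv(α') = inv(19.781°) + 2·(-0.198+0.265)·tan α/(77+36) = 0.01483051  ⇒  α' = 19.96799°
a' = a·cos α / cos α' = 248.0915·cos 19.781°/cos 19.96799° = 248.384366
action lengths: √(r_a1²−r_b1²) = 66.905122, √(r_a2²−r_b2²) = 40.303693
base pitch p_b = π·m·cos α = 12.980748
CR = (66.905122 + 40.303693 − 248.384366·sin 19.96799°)/12.980748 = 1.724612
contact ratio ≈ 1.7246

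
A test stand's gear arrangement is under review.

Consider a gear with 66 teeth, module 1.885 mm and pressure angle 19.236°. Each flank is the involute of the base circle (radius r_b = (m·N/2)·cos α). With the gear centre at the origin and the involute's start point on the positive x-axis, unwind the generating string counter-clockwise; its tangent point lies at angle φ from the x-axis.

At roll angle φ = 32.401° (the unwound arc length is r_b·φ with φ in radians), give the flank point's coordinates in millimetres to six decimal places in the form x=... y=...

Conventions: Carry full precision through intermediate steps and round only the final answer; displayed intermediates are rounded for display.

topology: single-mesh involute geometry — m = 1.885, N = 66
pitch radius r_p = m·N/2 = 1.885·66/2 = 62.205000
base radius r_b = r_p·cos α = 62.205000·cos 19.236° = 58.732067
roll angle φ = 32.401° = 0.56550413 rad
x = r_b·(cos φ + φ·sin φ) = 67.385601
y = r_b·(sin φ − φ·cos φ) = 3.428537

x=67.385601 y=3.428537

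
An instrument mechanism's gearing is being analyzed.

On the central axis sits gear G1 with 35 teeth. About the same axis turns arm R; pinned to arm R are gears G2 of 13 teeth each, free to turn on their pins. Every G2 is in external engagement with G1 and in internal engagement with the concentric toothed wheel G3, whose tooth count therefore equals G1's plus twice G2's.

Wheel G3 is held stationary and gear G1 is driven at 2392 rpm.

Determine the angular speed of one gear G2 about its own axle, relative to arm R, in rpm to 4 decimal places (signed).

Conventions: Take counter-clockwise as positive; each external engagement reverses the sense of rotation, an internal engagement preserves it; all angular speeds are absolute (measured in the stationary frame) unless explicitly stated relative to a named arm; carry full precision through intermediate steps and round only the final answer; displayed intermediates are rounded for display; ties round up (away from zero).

-4092.0833 rpm

planetary set (35T centre, 13T on arm, 61T internal) — Willis relation
normalise by the input: solve with ω_sun = 1, then scale by 2392 rpm
ring teeth: 35 + 2·13 = 61
35(ω_sun−ω_arm) = −61(ω_ring−ω_arm),  ω_ring = 0, ω_sun = 1
35(1−ω_arm) = −61(0−ω_arm)  ⇒  96·ω_arm = 35  ⇒  ω_arm = 35/96
sun–planet mesh: 35·(1−35/96) = −13·(ω_p−ω_arm)  ⇒  ω_p−ω_arm = -2135/1248
scale: ω_p−ω_arm = -2135/1248 × 2392 rpm = -4092.0833 rpm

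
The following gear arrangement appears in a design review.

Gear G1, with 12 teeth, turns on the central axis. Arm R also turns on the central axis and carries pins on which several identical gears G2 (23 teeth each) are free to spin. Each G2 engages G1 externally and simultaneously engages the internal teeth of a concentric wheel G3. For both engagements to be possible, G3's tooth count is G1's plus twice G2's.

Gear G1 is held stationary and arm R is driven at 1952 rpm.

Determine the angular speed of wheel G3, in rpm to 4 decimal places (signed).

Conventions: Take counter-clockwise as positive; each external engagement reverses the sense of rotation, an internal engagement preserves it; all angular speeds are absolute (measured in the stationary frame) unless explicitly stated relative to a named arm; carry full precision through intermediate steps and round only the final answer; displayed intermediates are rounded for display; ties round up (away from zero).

planetary set (12T centre, 23T on arm, 58T internal) — Willis relation
normalise by the input: solve with ω_arm = 1, then scale by 1952 rpm
ring teeth: 12 + 2·23 = 58
12(ω_sun−ω_arm) = −58(ω_ring−ω_arm),  ω_sun = 0, ω_arm = 1
ω_ring = 1 − (12/58)(0−1) = 35/29
scale: ω_ring = 35/29 × 1952 rpm = +2355.8621 rpm

+2355.8621 rpm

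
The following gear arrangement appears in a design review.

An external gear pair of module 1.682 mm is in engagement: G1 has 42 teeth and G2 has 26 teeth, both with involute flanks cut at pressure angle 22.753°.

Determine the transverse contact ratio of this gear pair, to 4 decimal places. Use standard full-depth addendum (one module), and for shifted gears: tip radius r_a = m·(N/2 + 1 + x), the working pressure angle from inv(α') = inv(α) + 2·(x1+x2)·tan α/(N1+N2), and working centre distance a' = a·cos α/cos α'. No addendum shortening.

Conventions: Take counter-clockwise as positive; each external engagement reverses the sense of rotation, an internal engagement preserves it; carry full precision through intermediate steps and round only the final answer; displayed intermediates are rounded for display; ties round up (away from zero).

1.5599

recognized (one external pair, fixed centres): single-mesh tooth geometry, m = 1.682, N1 = 42, N2 = 26
base radii: r_b1 = 32.573267, r_b2 = 20.164404
tip radii: r_a1 = 37.004000, r_a2 = 23.548000
no profile shift: α' = α, a' = a
action lengths: √(r_a1²−r_b1²) = 17.557855, √(r_a2²−r_b2²) = 12.161625
base pitch p_b = π·m·cos α = 4.872949
CR = (17.557855 + 12.161625 − 57.188000·sin 22.75300°)/4.872949 = 1.559937
contact ratio ≈ 1.5599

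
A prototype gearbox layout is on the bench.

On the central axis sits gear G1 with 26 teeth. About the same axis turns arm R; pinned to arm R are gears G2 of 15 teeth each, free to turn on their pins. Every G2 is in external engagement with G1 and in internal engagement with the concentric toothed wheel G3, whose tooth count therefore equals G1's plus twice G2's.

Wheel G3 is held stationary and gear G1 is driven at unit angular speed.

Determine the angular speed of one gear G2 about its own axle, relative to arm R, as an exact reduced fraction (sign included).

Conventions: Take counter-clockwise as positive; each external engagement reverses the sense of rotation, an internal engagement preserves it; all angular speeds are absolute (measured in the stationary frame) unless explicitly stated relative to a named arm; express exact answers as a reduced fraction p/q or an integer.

planetary set (26T centre, 15T on arm, 56T internal) — Willis relation
ring teeth: 26 + 2·15 = 56
26(ω_sun−ω_arm) = −56(ω_ring−ω_arm),  ω_ring = 0, ω_sun = 1
26(1−ω_arm) = −56(0−ω_arm)  ⇒  82·ω_arm = 26  ⇒  ω_arm = 13/41
sun–planet mesh: 26·(1−13/41) = −15·(ω_p−ω_arm)  ⇒  ω_p−ω_arm = -728/615
exact speed ratio = -728/615

-728/615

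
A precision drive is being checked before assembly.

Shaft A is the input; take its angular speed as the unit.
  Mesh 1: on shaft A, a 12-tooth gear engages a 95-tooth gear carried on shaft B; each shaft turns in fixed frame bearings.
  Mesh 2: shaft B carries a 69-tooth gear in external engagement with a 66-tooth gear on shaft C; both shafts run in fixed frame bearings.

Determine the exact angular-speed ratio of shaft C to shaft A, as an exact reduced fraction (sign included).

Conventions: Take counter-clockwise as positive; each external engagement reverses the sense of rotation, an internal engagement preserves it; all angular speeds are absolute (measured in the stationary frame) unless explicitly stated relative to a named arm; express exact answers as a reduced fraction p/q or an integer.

class = fixed-axis compound train [2 meshes; 2 ratios multiply, 2 sense flips]
mesh 1 [12T→95T]: running ratio 12/95, sense −
mesh 2 [69T→66T]: running ratio 138/1045, sense +
ω_out/ω_in = 138/1045

138/1045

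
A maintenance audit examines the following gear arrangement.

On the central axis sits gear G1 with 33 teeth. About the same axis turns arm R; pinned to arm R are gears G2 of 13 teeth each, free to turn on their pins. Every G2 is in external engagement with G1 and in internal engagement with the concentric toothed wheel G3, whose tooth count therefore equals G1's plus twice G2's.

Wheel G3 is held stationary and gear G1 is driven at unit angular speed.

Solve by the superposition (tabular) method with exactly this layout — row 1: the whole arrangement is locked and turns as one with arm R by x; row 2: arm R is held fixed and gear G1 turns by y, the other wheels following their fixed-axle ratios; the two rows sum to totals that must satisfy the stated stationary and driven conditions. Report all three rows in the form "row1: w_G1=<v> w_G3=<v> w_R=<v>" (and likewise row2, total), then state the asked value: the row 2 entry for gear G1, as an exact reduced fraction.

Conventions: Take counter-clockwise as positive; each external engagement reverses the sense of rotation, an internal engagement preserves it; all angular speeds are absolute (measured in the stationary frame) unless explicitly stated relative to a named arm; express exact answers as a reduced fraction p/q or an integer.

row1: w_G1=33/92 w_G3=33/92 w_R=33/92
row2: w_G1=59/92 w_G3=-33/92 w_R=0
total: w_G1=1 w_G3=0 w_R=33/92
asked value: 59/92

recognized (axles ride arm R): planetary set, 33/13/59 teeth
superposition row 1 [locked train]: every member turns x
row 2 (arm held, sun turns y): ω_ring = −(33/59)·y, ω_arm = 0
boundary: total ω_ring = x − (33/59)·y = 0 and total ω_sun = x + y = 1  ⇒  y = 59/92, x = 33/92
row 2 ring = −(33/59)·59/92 = -33/92
totals (row 1 + row 2): sun 33/92 + 59/92 = 1, ring 33/92 + (-33/92) = 0, arm 33/92 + 0 = 33/92
asked cell (row2, sun) = 59/92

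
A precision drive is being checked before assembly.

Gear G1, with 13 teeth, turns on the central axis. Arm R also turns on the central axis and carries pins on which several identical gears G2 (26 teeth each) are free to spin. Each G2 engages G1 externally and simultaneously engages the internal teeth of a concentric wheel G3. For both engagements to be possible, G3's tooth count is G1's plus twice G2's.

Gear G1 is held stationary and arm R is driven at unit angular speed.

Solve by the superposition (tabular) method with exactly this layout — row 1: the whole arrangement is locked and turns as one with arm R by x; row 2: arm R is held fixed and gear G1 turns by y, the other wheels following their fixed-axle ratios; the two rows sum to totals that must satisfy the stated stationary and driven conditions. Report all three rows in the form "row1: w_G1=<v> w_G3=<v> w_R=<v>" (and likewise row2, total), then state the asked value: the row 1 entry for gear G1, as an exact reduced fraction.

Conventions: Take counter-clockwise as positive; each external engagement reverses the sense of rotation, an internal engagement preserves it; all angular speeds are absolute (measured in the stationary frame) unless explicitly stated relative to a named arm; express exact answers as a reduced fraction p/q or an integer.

class = planetary set [G3 = 13+2·26 = 65; Willis about the carrier]
row 1 (train locked, turned with arm): all members turn x
superposition row 2 [arm held]: sun y, ring −(13/65)·y, arm 0
boundary: total ω_sun = x + y = 0 and total ω_arm = x = 1  ⇒  y = -1, x = 1
row 2 ring = −(13/65)·(-1) = 1/5
totals (row 1 + row 2): sun 1 + (-1) = 0, ring 1 + 1/5 = 6/5, arm 1 + 0 = 1
asked cell (row1, sun) = 1

row1: w_G1=1 w_G3=1 w_R=1
row2: w_G1=-1 w_G3=1/5 w_R=0
total: w_G1=0 w_G3=6/5 w_R=1
asked value: 1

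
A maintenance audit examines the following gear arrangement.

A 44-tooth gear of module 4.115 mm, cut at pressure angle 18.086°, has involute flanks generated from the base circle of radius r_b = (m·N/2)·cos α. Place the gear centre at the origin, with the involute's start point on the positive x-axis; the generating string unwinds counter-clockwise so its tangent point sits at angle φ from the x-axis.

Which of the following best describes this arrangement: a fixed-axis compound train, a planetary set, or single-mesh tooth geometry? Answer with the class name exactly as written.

single-mesh tooth geometry

recognized (one wheel, involute flank): single-mesh tooth geometry, m = 4.115, N = 44
classification: single-mesh tooth geometry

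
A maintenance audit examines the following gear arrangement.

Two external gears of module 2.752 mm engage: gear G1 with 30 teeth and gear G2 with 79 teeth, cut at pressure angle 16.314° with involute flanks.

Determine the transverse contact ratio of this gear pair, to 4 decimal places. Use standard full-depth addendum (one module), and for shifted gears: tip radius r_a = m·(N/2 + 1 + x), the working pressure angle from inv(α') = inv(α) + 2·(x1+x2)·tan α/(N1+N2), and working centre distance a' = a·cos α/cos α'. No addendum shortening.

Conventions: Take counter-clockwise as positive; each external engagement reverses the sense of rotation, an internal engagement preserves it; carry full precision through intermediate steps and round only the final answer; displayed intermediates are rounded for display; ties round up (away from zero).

1.9651

topology: single-mesh involute geometry — m = 2.752, 30T/79T pair
base radii: r_b1 = 39.617930, r_b2 = 104.327216
tip radii: r_a1 = 44.032000, r_a2 = 111.456000
no profile shift: α' = α, a' = a
action lengths: √(r_a1²−r_b1²) = 19.215531, √(r_a2²−r_b2²) = 39.220809
base pitch p_b = π·m·cos α = 8.297560
CR = (19.215531 + 39.220809 − 149.984000·sin 16.31400°)/8.297560 = 1.965114
contact ratio ≈ 1.9651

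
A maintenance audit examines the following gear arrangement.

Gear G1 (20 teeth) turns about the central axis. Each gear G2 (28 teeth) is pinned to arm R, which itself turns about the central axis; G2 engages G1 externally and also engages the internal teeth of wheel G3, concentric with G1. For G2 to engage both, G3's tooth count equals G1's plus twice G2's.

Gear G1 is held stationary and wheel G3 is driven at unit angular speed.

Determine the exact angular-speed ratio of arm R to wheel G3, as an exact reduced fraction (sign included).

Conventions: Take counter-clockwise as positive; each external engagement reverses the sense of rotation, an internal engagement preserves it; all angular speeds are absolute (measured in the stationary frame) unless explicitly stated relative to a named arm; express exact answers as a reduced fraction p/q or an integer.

19/24

class = planetary set [G3 = 20+2·28 = 76; Willis about the carrier]
ring teeth: 20 + 2·28 = 76
20(ω_sun−ω_arm) = −76(ω_ring−ω_arm),  ω_sun = 0, ω_ring = 1
20(0−ω_arm) = −76(1−ω_arm)  ⇒  96·ω_arm = 76  ⇒  ω_arm = 19/24
ω_out/ω_in = 19/24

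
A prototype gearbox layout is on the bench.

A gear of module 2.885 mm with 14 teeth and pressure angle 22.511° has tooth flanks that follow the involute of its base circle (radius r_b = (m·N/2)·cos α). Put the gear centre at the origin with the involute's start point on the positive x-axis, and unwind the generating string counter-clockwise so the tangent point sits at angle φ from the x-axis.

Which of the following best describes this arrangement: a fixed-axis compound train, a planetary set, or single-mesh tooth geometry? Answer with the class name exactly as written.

single-mesh tooth geometry

topology: single-mesh involute geometry — m = 2.885, N = 14
classification: single-mesh tooth geometry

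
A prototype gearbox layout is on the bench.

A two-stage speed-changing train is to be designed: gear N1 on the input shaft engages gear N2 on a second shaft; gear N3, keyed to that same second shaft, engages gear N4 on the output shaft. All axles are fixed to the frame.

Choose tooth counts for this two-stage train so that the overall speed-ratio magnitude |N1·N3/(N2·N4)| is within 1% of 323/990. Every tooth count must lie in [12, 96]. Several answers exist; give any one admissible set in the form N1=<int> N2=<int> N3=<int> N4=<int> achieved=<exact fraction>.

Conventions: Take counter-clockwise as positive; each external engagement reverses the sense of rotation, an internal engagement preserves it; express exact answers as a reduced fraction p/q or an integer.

N1=17 N2=15 N3=19 N4=66 achieved=323/990

class = fixed-axis compound train [2-stage, 323/990 wanted]
target = 323/990 in lowest terms: an exact hit needs N1·N3 = k·323 and N2·N4 = k·990 for one integer k, every count in [12, 96]; additionally prefer no 1:1 stage (N1 ≠ N2, N3 ≠ N4)
k = 1: N1·N3 = 323 = 17·19, N2·N4 = 990 = 15·66
achieved = 17·19/(15·66) = 323/990; |achieved − target| = 0 ≤ 323/99000 ✓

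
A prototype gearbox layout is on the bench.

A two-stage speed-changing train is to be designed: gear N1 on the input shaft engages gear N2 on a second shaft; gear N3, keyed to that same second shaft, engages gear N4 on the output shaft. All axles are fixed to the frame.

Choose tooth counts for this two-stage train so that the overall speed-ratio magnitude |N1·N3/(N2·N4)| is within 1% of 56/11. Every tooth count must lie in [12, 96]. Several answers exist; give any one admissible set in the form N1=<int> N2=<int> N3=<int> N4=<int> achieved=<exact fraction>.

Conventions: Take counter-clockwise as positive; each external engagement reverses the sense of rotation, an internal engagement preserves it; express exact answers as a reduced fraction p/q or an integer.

topology: fixed-axis compound train — 2 stages, target 56/11
target = 56/11 in lowest terms: an exact hit needs N1·N3 = k·56 and N2·N4 = k·11 for one integer k, every count in [12, 96]; additionally prefer no 1:1 stage (N1 ≠ N2, N3 ≠ N4)
k = 1…23: no 1:1-free in-range split of k·56 and k·11 into factor pairs; take k = 24
k = 24: N1·N3 = 1344 = 14·96, N2·N4 = 264 = 12·22
achieved = 14·96/(12·22) = 56/11; |achieved − target| = 0 ≤ 14/275 ✓

N1=14 N2=12 N3=96 N4=22 achieved=56/11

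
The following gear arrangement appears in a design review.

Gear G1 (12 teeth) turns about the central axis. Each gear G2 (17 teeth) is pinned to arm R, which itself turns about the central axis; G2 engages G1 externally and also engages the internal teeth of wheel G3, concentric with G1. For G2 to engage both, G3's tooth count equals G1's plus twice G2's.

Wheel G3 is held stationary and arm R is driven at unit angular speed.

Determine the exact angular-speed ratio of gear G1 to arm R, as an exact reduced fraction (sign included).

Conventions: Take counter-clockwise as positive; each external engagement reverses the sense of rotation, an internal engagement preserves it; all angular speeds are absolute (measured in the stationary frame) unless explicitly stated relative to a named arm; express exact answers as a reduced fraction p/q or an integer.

29/6

planetary set (12T centre, 17T on arm, 46T internal) — Willis relation
ring teeth: 12 + 2·17 = 46
12(ω_sun−ω_arm) = −46(ω_ring−ω_arm),  ω_ring = 0, ω_arm = 1
ω_sun = 1 − (46/12)(0−1) = 29/6
ω_out/ω_in = 29/6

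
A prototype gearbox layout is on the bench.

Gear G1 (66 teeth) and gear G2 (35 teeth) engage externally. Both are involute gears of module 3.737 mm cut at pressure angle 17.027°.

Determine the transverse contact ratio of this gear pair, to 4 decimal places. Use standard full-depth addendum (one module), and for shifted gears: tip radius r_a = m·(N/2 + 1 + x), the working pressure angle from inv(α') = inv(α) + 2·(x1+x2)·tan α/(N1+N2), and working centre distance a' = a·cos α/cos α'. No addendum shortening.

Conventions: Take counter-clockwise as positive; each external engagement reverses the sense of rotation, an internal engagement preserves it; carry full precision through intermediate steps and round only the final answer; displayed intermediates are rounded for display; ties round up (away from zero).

1.9198

recognized (one external pair, fixed centres): single-mesh tooth geometry, m = 3.737, N1 = 66, N2 = 35
base radii: r_b1 = 117.915455, r_b2 = 62.530923
tip radii: r_a1 = 127.058000, r_a2 = 69.134500
no profile shift: α' = α, a' = a
action lengths: √(r_a1²−r_b1²) = 47.325267, √(r_a2²−r_b2²) = 29.486654
base pitch p_b = π·m·cos α = 11.225525
CR = (47.325267 + 29.486654 − 188.718500·sin 17.02700°)/11.225525 = 1.919815
contact ratio ≈ 1.9198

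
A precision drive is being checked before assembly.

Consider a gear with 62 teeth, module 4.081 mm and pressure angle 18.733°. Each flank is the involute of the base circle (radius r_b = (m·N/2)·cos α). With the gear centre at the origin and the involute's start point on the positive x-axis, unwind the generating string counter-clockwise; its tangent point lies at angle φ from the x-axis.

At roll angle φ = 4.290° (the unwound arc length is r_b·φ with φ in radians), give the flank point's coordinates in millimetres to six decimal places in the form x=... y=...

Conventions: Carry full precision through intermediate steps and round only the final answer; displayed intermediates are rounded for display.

x=120.144505 y=0.016754

topology: single-mesh involute geometry — m = 4.081, N = 62
pitch radius r_p = m·N/2 = 4.081·62/2 = 126.511000
base radius r_b = r_p·cos α = 126.511000·cos 18.733° = 119.809138
roll angle φ = 4.290° = 0.07487462 rad
x = r_b·(cos φ + φ·sin φ) = 120.144505
y = r_b·(sin φ − φ·cos φ) = 0.016754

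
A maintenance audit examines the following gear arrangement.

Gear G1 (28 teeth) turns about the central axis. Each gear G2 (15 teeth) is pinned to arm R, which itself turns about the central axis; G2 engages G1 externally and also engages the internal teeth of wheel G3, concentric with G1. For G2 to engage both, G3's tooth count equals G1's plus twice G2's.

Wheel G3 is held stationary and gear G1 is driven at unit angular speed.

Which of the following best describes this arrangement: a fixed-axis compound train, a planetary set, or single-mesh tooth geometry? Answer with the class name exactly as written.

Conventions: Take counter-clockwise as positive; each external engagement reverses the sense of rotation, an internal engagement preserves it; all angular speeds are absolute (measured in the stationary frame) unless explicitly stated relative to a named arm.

topology: planetary set — G1 28T / G2 15T / G3 58T, arm = carrier (Willis)
classification: planetary set

planetary set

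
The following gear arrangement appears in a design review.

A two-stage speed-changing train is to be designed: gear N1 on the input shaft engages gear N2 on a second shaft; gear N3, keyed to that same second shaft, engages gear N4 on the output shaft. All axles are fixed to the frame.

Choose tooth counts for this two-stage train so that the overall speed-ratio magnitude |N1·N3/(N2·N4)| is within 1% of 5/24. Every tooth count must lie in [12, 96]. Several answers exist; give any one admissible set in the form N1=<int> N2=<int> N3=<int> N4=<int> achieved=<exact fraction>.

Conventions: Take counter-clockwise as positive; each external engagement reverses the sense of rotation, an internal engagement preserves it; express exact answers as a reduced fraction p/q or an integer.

N1=12 N2=72 N3=15 N4=12 achieved=5/24

design class (target 5/24): fixed-axis compound train
target = 5/24 in lowest terms: an exact hit needs N1·N3 = k·5 and N2·N4 = k·24 for one integer k, every count in [12, 96]; additionally prefer no 1:1 stage (N1 ≠ N2, N3 ≠ N4)
k = 1…35: no 1:1-free in-range split of k·5 and k·24 into factor pairs; take k = 36
k = 36: N1·N3 = 180 = 12·15, N2·N4 = 864 = 72·12
achieved = 12·15/(72·12) = 5/24; |achieved − target| = 0 ≤ 1/480 ✓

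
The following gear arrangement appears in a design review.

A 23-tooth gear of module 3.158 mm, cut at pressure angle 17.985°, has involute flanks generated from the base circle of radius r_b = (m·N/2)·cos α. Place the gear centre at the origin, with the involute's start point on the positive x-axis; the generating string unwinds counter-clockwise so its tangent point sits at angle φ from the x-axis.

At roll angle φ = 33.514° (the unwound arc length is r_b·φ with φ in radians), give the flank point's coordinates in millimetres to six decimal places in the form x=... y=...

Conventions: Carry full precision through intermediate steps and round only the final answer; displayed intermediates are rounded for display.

x=39.955757 y=2.226437

single-mesh involute tooth geometry (23T wheel at module 3.158)
pitch radius r_p = m·N/2 = 3.158·23/2 = 36.317000
base radius r_b = r_p·cos α = 36.317000·cos 17.985° = 34.542456
roll angle φ = 33.514° = 0.58492965 rad
x = r_b·(cos φ + φ·sin φ) = 39.955757
y = r_b·(sin φ − φ·cos φ) = 2.226437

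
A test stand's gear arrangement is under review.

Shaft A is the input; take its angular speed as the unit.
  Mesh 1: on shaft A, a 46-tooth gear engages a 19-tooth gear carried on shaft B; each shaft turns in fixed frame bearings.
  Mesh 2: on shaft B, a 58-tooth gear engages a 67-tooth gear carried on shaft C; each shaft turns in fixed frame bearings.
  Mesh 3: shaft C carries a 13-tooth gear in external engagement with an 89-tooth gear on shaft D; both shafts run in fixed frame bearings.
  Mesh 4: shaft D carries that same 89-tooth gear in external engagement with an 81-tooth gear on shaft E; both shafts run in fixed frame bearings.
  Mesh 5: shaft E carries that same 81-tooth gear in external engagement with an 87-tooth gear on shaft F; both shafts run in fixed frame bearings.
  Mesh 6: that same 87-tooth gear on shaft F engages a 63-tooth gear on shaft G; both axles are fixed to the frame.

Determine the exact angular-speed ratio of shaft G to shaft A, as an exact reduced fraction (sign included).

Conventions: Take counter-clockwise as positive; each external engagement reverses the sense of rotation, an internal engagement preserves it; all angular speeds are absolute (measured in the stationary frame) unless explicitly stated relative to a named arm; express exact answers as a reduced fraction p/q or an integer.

34684/80199

class = fixed-axis compound train [6 meshes; 6 ratios multiply, 6 sense flips]
mesh 1 [46T→19T]: running ratio 46/19, sense −
mesh 2 [58T→67T]: running ratio 2668/1273, sense +
mesh 3 [13T→89T]: running ratio 34684/113297, sense −
mesh 4 [89T→81T]: running ratio 34684/103113, sense +
mesh 5 [81T→87T]: running ratio 1196/3819, sense −
mesh 6 [87T→63T]: running ratio 34684/80199, sense +
ω_out/ω_in = 34684/80199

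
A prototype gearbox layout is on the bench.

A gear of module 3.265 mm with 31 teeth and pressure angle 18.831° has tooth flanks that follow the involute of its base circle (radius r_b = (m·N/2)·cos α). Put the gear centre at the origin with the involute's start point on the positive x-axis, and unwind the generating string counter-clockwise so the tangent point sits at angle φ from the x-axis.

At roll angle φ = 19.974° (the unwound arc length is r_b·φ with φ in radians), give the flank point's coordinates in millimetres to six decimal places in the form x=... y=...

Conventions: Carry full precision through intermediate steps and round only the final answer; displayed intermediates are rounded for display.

recognized (one wheel, involute flank): single-mesh tooth geometry, m = 3.265, N = 31
pitch radius r_p = m·N/2 = 3.265·31/2 = 50.607500
base radius r_b = r_p·cos α = 50.607500·cos 18.831° = 47.898721
roll angle φ = 19.974° = 0.34861206 rad
x = r_b·(cos φ + φ·sin φ) = 50.721461
y = r_b·(sin φ − φ·cos φ) = 0.668256

x=50.721461 y=0.668256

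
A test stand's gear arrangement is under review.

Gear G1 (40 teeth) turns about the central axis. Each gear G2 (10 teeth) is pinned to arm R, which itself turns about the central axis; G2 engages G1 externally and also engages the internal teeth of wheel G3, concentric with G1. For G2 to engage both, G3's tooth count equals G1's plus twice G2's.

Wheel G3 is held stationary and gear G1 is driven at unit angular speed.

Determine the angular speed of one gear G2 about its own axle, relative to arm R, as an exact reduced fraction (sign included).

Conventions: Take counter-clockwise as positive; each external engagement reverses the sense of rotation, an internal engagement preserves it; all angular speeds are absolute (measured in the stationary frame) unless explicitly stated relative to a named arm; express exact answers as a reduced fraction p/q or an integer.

-12/5

topology: planetary set — G1 40T / G2 10T / G3 60T, arm = carrier (Willis)
ring teeth: 40 + 2·10 = 60
40(ω_sun−ω_arm) = −60(ω_ring−ω_arm),  ω_ring = 0, ω_sun = 1
40(1−ω_arm) = −60(0−ω_arm)  ⇒  100·ω_arm = 40  ⇒  ω_arm = 2/5
sun–planet mesh: 40·(1−2/5) = −10·(ω_p−ω_arm)  ⇒  ω_p−ω_arm = -12/5
exact speed ratio = -12/5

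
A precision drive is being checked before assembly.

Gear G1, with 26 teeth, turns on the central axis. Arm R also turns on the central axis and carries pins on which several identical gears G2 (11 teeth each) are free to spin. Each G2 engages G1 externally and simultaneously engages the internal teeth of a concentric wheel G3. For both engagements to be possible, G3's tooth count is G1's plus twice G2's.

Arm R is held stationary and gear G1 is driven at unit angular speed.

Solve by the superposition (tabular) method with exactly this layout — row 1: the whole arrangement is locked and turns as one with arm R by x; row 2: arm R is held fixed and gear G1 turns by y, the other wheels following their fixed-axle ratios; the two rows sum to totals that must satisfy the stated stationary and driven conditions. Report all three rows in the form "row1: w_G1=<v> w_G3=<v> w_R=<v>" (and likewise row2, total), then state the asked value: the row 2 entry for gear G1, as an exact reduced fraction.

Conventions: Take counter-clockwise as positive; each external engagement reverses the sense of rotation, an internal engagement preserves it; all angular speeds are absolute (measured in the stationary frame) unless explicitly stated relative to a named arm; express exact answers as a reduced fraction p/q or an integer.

planetary set (26T centre, 11T on arm, 48T internal) — Willis relation
row 1 (train locked, turned with arm): all members turn x
row 2 (arm held, sun turns y): ω_ring = −(26/48)·y, ω_arm = 0
boundary: total ω_arm = x = 0 and total ω_sun = x + y = 1  ⇒  y = 1, x = 0
row 2 ring = −(26/48)·1 = -13/24
totals (row 1 + row 2): sun 0 + 1 = 1, ring 0 + (-13/24) = -13/24, arm 0 + 0 = 0
asked cell (row2, sun) = 1

row1: w_G1=0 w_G3=0 w_R=0
row2: w_G1=1 w_G3=-13/24 w_R=0
total: w_G1=1 w_G3=-13/24 w_R=0
asked value: 1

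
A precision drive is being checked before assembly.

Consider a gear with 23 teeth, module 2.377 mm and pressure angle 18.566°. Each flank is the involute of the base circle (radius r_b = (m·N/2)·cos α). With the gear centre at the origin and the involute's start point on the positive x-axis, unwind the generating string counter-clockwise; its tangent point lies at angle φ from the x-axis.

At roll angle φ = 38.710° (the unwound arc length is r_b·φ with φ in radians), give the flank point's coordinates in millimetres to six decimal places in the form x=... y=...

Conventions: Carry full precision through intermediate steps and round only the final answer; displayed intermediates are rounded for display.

x=31.169008 y=2.544143

single-mesh involute tooth geometry (23T wheel at module 2.377)
pitch radius r_p = m·N/2 = 2.377·23/2 = 27.335500
base radius r_b = r_p·cos α = 27.335500·cos 18.566° = 25.912893
roll angle φ = 38.710° = 0.67561695 rad
x = r_b·(cos φ + φ·sin φ) = 31.169008
y = r_b·(sin φ − φ·cos φ) = 2.544143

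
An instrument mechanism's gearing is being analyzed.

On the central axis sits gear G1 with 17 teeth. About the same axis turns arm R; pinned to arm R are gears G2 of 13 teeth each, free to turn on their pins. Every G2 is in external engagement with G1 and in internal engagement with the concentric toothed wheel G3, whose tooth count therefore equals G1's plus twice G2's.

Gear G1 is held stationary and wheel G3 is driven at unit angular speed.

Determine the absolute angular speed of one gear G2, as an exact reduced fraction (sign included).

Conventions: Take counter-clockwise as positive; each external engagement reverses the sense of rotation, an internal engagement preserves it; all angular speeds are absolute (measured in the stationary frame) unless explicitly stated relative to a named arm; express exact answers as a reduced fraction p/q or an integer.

planetary set (17T centre, 13T on arm, 43T internal) — Willis relation
ring teeth: 17 + 2·13 = 43
17(ω_sun−ω_arm) = −43(ω_ring−ω_arm),  ω_sun = 0, ω_ring = 1
17(0−ω_arm) = −43(1−ω_arm)  ⇒  60·ω_arm = 43  ⇒  ω_arm = 43/60
sun–planet mesh: 17·(0−43/60) = −13·(ω_p−ω_arm)  ⇒  ω_p−ω_arm = 731/780
ω_p = 43/60 + 731/780 = 43/26
exact speed ratio = 43/26

43/26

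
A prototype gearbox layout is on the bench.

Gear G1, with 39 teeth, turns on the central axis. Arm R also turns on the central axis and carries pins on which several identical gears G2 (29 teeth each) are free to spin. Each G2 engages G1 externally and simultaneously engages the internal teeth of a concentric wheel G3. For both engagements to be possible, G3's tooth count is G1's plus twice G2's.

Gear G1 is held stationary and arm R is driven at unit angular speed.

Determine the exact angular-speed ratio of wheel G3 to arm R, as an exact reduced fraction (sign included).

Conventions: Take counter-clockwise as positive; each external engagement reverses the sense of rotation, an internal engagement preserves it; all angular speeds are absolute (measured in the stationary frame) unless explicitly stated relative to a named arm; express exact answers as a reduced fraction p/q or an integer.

recognized (axles ride arm R): planetary set, 39/29/97 teeth
ring teeth: 39 + 2·29 = 97
39(ω_sun−ω_arm) = −97(ω_ring−ω_arm),  ω_sun = 0, ω_arm = 1
ω_ring = 1 − (39/97)(0−1) = 136/97
ω_out/ω_in = 136/97

136/97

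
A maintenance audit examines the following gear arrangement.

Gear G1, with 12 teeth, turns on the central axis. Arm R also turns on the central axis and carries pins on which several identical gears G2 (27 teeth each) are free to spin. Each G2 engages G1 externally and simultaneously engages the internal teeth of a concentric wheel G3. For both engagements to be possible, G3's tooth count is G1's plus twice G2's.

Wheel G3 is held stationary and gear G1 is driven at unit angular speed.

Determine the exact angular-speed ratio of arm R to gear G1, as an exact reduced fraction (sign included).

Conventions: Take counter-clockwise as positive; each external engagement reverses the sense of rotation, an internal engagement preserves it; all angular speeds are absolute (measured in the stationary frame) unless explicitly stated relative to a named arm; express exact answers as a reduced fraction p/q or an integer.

topology: planetary set — G1 12T / G2 27T / G3 66T, arm = carrier (Willis)
ring teeth: 12 + 2·27 = 66
12(ω_sun−ω_arm) = −66(ω_ring−ω_arm),  ω_ring = 0, ω_sun = 1
12(1−ω_arm) = −66(0−ω_arm)  ⇒  78·ω_arm = 12  ⇒  ω_arm = 2/13
ω_out/ω_in = 2/13

2/13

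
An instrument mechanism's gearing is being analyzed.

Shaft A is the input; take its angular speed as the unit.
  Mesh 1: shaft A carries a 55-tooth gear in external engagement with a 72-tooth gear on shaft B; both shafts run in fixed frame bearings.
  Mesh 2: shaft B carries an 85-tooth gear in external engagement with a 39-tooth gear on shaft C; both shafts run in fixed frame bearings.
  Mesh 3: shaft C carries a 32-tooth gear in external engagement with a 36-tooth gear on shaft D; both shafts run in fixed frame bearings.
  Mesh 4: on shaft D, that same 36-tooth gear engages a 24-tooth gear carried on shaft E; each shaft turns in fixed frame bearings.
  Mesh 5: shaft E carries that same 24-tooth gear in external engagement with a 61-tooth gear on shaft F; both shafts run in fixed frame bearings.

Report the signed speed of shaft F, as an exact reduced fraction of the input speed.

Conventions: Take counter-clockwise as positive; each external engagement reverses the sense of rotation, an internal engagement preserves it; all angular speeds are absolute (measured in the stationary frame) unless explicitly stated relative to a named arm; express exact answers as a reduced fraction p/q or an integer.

-18700/21411

5-mesh fixed-axis compound train (all bearings frame-fixed)
mesh 1 [55T→72T]: |ω|/ω_in = 1×55/72 = 55/72, sense flips to −
mesh 2 [85T→39T]: |ω|/ω_in = (55/72)×85/39 = 4675/2808, sense flips to +
mesh 3 [32T→36T]: |ω|/ω_in = (4675/2808)×32/36 = 4675/3159, sense flips to −
mesh 4 [36T→24T]: |ω|/ω_in = (4675/3159)×36/24 = 4675/2106, sense flips to +
mesh 5 [24T→61T]: |ω|/ω_in = (4675/2106)×24/61 = 18700/21411, sense flips to −
signed output speed (× input speed) = -18700/21411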